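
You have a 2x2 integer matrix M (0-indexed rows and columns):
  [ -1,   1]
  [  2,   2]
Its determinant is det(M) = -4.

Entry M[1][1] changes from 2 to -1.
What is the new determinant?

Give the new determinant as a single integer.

Answer: -1

Derivation:
det is linear in row 1: changing M[1][1] by delta changes det by delta * cofactor(1,1).
Cofactor C_11 = (-1)^(1+1) * minor(1,1) = -1
Entry delta = -1 - 2 = -3
Det delta = -3 * -1 = 3
New det = -4 + 3 = -1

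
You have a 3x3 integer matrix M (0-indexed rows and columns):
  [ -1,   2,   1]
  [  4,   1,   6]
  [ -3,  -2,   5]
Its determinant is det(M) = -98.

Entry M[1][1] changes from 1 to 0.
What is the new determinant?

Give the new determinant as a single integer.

Answer: -96

Derivation:
det is linear in row 1: changing M[1][1] by delta changes det by delta * cofactor(1,1).
Cofactor C_11 = (-1)^(1+1) * minor(1,1) = -2
Entry delta = 0 - 1 = -1
Det delta = -1 * -2 = 2
New det = -98 + 2 = -96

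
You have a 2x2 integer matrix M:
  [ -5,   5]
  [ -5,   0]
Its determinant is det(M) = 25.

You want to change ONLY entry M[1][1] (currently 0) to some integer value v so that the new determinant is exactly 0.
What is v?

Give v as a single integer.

det is linear in entry M[1][1]: det = old_det + (v - 0) * C_11
Cofactor C_11 = -5
Want det = 0: 25 + (v - 0) * -5 = 0
  (v - 0) = -25 / -5 = 5
  v = 0 + (5) = 5

Answer: 5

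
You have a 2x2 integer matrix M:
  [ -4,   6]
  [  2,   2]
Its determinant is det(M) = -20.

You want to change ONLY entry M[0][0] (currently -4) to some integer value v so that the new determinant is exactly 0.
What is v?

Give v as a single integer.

det is linear in entry M[0][0]: det = old_det + (v - -4) * C_00
Cofactor C_00 = 2
Want det = 0: -20 + (v - -4) * 2 = 0
  (v - -4) = 20 / 2 = 10
  v = -4 + (10) = 6

Answer: 6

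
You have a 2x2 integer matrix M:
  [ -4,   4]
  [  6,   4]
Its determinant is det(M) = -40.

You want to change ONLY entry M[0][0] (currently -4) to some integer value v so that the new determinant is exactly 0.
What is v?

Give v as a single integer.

det is linear in entry M[0][0]: det = old_det + (v - -4) * C_00
Cofactor C_00 = 4
Want det = 0: -40 + (v - -4) * 4 = 0
  (v - -4) = 40 / 4 = 10
  v = -4 + (10) = 6

Answer: 6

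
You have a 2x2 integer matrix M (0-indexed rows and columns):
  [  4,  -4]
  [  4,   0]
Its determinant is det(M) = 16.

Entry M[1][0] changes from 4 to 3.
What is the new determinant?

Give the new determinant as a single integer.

Answer: 12

Derivation:
det is linear in row 1: changing M[1][0] by delta changes det by delta * cofactor(1,0).
Cofactor C_10 = (-1)^(1+0) * minor(1,0) = 4
Entry delta = 3 - 4 = -1
Det delta = -1 * 4 = -4
New det = 16 + -4 = 12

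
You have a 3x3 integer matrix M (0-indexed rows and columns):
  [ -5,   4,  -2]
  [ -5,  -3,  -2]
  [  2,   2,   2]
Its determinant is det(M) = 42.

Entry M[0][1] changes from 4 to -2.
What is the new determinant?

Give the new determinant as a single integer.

det is linear in row 0: changing M[0][1] by delta changes det by delta * cofactor(0,1).
Cofactor C_01 = (-1)^(0+1) * minor(0,1) = 6
Entry delta = -2 - 4 = -6
Det delta = -6 * 6 = -36
New det = 42 + -36 = 6

Answer: 6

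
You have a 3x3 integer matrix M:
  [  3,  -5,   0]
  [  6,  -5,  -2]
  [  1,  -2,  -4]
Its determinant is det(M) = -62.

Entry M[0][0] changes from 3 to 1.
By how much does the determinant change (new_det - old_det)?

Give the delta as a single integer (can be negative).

Answer: -32

Derivation:
Cofactor C_00 = 16
Entry delta = 1 - 3 = -2
Det delta = entry_delta * cofactor = -2 * 16 = -32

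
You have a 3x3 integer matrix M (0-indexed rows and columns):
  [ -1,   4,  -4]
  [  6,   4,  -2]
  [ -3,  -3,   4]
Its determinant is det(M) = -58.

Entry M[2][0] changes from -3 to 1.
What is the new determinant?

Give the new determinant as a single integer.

det is linear in row 2: changing M[2][0] by delta changes det by delta * cofactor(2,0).
Cofactor C_20 = (-1)^(2+0) * minor(2,0) = 8
Entry delta = 1 - -3 = 4
Det delta = 4 * 8 = 32
New det = -58 + 32 = -26

Answer: -26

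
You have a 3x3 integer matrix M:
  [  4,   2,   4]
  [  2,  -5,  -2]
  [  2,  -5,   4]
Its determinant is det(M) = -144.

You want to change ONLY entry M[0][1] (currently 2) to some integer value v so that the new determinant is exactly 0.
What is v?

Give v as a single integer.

Answer: -10

Derivation:
det is linear in entry M[0][1]: det = old_det + (v - 2) * C_01
Cofactor C_01 = -12
Want det = 0: -144 + (v - 2) * -12 = 0
  (v - 2) = 144 / -12 = -12
  v = 2 + (-12) = -10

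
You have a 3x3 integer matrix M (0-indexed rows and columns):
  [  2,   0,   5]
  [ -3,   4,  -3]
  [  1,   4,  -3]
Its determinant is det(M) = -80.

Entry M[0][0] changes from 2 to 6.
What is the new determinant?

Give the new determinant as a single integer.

Answer: -80

Derivation:
det is linear in row 0: changing M[0][0] by delta changes det by delta * cofactor(0,0).
Cofactor C_00 = (-1)^(0+0) * minor(0,0) = 0
Entry delta = 6 - 2 = 4
Det delta = 4 * 0 = 0
New det = -80 + 0 = -80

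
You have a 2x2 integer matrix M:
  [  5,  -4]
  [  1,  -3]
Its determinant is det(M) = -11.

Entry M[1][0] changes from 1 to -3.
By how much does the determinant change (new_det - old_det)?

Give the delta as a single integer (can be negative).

Answer: -16

Derivation:
Cofactor C_10 = 4
Entry delta = -3 - 1 = -4
Det delta = entry_delta * cofactor = -4 * 4 = -16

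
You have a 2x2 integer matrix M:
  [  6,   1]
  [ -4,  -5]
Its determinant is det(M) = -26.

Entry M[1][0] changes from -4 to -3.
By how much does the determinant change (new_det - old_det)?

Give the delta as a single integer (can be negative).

Answer: -1

Derivation:
Cofactor C_10 = -1
Entry delta = -3 - -4 = 1
Det delta = entry_delta * cofactor = 1 * -1 = -1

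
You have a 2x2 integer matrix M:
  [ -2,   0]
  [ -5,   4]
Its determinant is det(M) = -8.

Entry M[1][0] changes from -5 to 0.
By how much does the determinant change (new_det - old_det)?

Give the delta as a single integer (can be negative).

Answer: 0

Derivation:
Cofactor C_10 = 0
Entry delta = 0 - -5 = 5
Det delta = entry_delta * cofactor = 5 * 0 = 0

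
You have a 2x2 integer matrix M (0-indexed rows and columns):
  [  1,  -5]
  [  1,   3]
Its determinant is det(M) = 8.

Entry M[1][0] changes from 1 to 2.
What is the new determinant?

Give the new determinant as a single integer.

det is linear in row 1: changing M[1][0] by delta changes det by delta * cofactor(1,0).
Cofactor C_10 = (-1)^(1+0) * minor(1,0) = 5
Entry delta = 2 - 1 = 1
Det delta = 1 * 5 = 5
New det = 8 + 5 = 13

Answer: 13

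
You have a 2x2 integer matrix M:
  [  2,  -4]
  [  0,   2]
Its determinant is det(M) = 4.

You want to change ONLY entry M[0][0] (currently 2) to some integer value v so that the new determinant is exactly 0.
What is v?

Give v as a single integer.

det is linear in entry M[0][0]: det = old_det + (v - 2) * C_00
Cofactor C_00 = 2
Want det = 0: 4 + (v - 2) * 2 = 0
  (v - 2) = -4 / 2 = -2
  v = 2 + (-2) = 0

Answer: 0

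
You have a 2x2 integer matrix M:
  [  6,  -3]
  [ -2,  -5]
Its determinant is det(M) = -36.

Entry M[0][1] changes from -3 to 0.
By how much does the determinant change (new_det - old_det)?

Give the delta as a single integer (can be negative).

Answer: 6

Derivation:
Cofactor C_01 = 2
Entry delta = 0 - -3 = 3
Det delta = entry_delta * cofactor = 3 * 2 = 6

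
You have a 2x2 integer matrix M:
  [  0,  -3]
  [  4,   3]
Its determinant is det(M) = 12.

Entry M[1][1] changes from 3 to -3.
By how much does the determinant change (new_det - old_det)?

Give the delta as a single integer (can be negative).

Cofactor C_11 = 0
Entry delta = -3 - 3 = -6
Det delta = entry_delta * cofactor = -6 * 0 = 0

Answer: 0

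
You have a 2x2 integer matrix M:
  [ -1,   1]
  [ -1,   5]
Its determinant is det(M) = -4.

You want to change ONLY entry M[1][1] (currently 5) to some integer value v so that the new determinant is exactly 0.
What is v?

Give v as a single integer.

det is linear in entry M[1][1]: det = old_det + (v - 5) * C_11
Cofactor C_11 = -1
Want det = 0: -4 + (v - 5) * -1 = 0
  (v - 5) = 4 / -1 = -4
  v = 5 + (-4) = 1

Answer: 1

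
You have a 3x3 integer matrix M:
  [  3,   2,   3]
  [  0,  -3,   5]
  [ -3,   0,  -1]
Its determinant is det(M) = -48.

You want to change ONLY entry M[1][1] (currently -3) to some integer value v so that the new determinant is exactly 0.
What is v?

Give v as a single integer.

det is linear in entry M[1][1]: det = old_det + (v - -3) * C_11
Cofactor C_11 = 6
Want det = 0: -48 + (v - -3) * 6 = 0
  (v - -3) = 48 / 6 = 8
  v = -3 + (8) = 5

Answer: 5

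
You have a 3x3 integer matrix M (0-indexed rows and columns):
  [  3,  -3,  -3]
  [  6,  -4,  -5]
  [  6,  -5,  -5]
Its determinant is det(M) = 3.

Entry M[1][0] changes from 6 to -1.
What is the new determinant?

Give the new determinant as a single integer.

det is linear in row 1: changing M[1][0] by delta changes det by delta * cofactor(1,0).
Cofactor C_10 = (-1)^(1+0) * minor(1,0) = 0
Entry delta = -1 - 6 = -7
Det delta = -7 * 0 = 0
New det = 3 + 0 = 3

Answer: 3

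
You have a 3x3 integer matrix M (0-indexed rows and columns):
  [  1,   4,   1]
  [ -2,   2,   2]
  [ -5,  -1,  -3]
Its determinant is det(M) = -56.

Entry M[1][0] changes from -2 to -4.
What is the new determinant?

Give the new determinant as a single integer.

det is linear in row 1: changing M[1][0] by delta changes det by delta * cofactor(1,0).
Cofactor C_10 = (-1)^(1+0) * minor(1,0) = 11
Entry delta = -4 - -2 = -2
Det delta = -2 * 11 = -22
New det = -56 + -22 = -78

Answer: -78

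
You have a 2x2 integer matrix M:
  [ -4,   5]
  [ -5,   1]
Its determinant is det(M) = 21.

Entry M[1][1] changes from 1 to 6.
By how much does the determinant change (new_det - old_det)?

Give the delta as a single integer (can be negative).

Answer: -20

Derivation:
Cofactor C_11 = -4
Entry delta = 6 - 1 = 5
Det delta = entry_delta * cofactor = 5 * -4 = -20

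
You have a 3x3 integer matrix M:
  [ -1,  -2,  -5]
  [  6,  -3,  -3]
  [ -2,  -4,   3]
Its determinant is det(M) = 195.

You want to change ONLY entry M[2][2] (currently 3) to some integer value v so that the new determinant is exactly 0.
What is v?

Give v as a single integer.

det is linear in entry M[2][2]: det = old_det + (v - 3) * C_22
Cofactor C_22 = 15
Want det = 0: 195 + (v - 3) * 15 = 0
  (v - 3) = -195 / 15 = -13
  v = 3 + (-13) = -10

Answer: -10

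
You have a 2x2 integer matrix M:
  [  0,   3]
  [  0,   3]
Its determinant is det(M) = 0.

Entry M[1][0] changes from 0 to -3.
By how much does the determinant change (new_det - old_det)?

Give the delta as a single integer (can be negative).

Answer: 9

Derivation:
Cofactor C_10 = -3
Entry delta = -3 - 0 = -3
Det delta = entry_delta * cofactor = -3 * -3 = 9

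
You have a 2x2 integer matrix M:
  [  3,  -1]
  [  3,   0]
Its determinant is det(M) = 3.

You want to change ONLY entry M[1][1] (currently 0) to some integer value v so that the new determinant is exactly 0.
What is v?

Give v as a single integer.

det is linear in entry M[1][1]: det = old_det + (v - 0) * C_11
Cofactor C_11 = 3
Want det = 0: 3 + (v - 0) * 3 = 0
  (v - 0) = -3 / 3 = -1
  v = 0 + (-1) = -1

Answer: -1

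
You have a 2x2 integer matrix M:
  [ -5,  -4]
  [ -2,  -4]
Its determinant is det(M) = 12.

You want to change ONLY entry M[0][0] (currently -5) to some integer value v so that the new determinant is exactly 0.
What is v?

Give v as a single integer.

det is linear in entry M[0][0]: det = old_det + (v - -5) * C_00
Cofactor C_00 = -4
Want det = 0: 12 + (v - -5) * -4 = 0
  (v - -5) = -12 / -4 = 3
  v = -5 + (3) = -2

Answer: -2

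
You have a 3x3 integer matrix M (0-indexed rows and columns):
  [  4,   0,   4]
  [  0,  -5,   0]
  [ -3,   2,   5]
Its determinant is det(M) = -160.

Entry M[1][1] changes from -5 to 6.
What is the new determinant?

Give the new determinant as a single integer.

Answer: 192

Derivation:
det is linear in row 1: changing M[1][1] by delta changes det by delta * cofactor(1,1).
Cofactor C_11 = (-1)^(1+1) * minor(1,1) = 32
Entry delta = 6 - -5 = 11
Det delta = 11 * 32 = 352
New det = -160 + 352 = 192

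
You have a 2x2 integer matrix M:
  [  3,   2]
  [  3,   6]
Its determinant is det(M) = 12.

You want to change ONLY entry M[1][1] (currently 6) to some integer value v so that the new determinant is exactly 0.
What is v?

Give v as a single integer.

det is linear in entry M[1][1]: det = old_det + (v - 6) * C_11
Cofactor C_11 = 3
Want det = 0: 12 + (v - 6) * 3 = 0
  (v - 6) = -12 / 3 = -4
  v = 6 + (-4) = 2

Answer: 2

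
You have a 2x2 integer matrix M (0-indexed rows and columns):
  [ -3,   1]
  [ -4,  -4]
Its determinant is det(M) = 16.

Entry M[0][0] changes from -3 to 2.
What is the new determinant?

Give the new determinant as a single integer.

Answer: -4

Derivation:
det is linear in row 0: changing M[0][0] by delta changes det by delta * cofactor(0,0).
Cofactor C_00 = (-1)^(0+0) * minor(0,0) = -4
Entry delta = 2 - -3 = 5
Det delta = 5 * -4 = -20
New det = 16 + -20 = -4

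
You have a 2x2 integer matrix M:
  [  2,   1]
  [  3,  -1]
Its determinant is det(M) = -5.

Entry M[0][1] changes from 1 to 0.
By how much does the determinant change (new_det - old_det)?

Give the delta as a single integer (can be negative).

Answer: 3

Derivation:
Cofactor C_01 = -3
Entry delta = 0 - 1 = -1
Det delta = entry_delta * cofactor = -1 * -3 = 3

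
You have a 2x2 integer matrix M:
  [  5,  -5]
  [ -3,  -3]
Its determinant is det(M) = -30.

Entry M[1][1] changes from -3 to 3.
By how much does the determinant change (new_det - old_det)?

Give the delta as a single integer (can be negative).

Answer: 30

Derivation:
Cofactor C_11 = 5
Entry delta = 3 - -3 = 6
Det delta = entry_delta * cofactor = 6 * 5 = 30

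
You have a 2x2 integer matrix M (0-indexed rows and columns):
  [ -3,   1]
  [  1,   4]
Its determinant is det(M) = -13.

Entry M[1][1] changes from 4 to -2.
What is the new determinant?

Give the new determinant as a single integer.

Answer: 5

Derivation:
det is linear in row 1: changing M[1][1] by delta changes det by delta * cofactor(1,1).
Cofactor C_11 = (-1)^(1+1) * minor(1,1) = -3
Entry delta = -2 - 4 = -6
Det delta = -6 * -3 = 18
New det = -13 + 18 = 5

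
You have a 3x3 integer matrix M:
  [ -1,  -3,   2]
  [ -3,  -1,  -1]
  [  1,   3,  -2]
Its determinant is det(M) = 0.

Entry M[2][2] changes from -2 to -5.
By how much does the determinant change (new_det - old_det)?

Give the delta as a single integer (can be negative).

Answer: 24

Derivation:
Cofactor C_22 = -8
Entry delta = -5 - -2 = -3
Det delta = entry_delta * cofactor = -3 * -8 = 24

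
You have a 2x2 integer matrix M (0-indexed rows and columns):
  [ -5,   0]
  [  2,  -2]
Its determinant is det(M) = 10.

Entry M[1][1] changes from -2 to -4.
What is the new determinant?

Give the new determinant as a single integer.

Answer: 20

Derivation:
det is linear in row 1: changing M[1][1] by delta changes det by delta * cofactor(1,1).
Cofactor C_11 = (-1)^(1+1) * minor(1,1) = -5
Entry delta = -4 - -2 = -2
Det delta = -2 * -5 = 10
New det = 10 + 10 = 20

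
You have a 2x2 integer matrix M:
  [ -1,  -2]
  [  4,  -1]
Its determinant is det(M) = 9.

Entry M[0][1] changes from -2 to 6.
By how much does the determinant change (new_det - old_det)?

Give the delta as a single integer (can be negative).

Cofactor C_01 = -4
Entry delta = 6 - -2 = 8
Det delta = entry_delta * cofactor = 8 * -4 = -32

Answer: -32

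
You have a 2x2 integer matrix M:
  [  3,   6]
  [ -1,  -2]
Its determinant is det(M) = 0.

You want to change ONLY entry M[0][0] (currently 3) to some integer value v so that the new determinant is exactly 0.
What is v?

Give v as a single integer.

Answer: 3

Derivation:
det is linear in entry M[0][0]: det = old_det + (v - 3) * C_00
Cofactor C_00 = -2
Want det = 0: 0 + (v - 3) * -2 = 0
  (v - 3) = 0 / -2 = 0
  v = 3 + (0) = 3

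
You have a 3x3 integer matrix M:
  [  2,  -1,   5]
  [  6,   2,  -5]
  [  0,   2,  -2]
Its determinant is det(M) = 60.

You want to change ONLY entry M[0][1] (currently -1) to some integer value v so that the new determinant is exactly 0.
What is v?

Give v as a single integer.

det is linear in entry M[0][1]: det = old_det + (v - -1) * C_01
Cofactor C_01 = 12
Want det = 0: 60 + (v - -1) * 12 = 0
  (v - -1) = -60 / 12 = -5
  v = -1 + (-5) = -6

Answer: -6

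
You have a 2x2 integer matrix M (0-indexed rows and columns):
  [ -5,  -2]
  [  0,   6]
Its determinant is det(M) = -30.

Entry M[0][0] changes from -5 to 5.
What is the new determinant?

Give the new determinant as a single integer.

det is linear in row 0: changing M[0][0] by delta changes det by delta * cofactor(0,0).
Cofactor C_00 = (-1)^(0+0) * minor(0,0) = 6
Entry delta = 5 - -5 = 10
Det delta = 10 * 6 = 60
New det = -30 + 60 = 30

Answer: 30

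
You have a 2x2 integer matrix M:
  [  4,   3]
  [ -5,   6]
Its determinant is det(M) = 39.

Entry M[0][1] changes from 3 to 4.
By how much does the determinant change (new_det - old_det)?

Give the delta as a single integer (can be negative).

Answer: 5

Derivation:
Cofactor C_01 = 5
Entry delta = 4 - 3 = 1
Det delta = entry_delta * cofactor = 1 * 5 = 5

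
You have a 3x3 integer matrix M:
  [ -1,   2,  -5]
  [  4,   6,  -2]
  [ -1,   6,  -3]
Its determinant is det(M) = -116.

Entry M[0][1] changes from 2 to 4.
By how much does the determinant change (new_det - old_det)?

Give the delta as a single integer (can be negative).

Answer: 28

Derivation:
Cofactor C_01 = 14
Entry delta = 4 - 2 = 2
Det delta = entry_delta * cofactor = 2 * 14 = 28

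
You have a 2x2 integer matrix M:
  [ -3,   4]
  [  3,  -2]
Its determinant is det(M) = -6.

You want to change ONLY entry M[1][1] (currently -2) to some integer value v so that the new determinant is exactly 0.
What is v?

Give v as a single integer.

Answer: -4

Derivation:
det is linear in entry M[1][1]: det = old_det + (v - -2) * C_11
Cofactor C_11 = -3
Want det = 0: -6 + (v - -2) * -3 = 0
  (v - -2) = 6 / -3 = -2
  v = -2 + (-2) = -4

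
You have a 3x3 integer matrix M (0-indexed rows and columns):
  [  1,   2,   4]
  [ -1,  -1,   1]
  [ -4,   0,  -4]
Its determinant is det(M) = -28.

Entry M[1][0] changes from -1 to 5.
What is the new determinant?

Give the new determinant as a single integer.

Answer: 20

Derivation:
det is linear in row 1: changing M[1][0] by delta changes det by delta * cofactor(1,0).
Cofactor C_10 = (-1)^(1+0) * minor(1,0) = 8
Entry delta = 5 - -1 = 6
Det delta = 6 * 8 = 48
New det = -28 + 48 = 20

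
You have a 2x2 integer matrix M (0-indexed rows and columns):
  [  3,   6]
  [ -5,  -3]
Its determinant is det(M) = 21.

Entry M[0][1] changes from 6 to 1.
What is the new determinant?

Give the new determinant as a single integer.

det is linear in row 0: changing M[0][1] by delta changes det by delta * cofactor(0,1).
Cofactor C_01 = (-1)^(0+1) * minor(0,1) = 5
Entry delta = 1 - 6 = -5
Det delta = -5 * 5 = -25
New det = 21 + -25 = -4

Answer: -4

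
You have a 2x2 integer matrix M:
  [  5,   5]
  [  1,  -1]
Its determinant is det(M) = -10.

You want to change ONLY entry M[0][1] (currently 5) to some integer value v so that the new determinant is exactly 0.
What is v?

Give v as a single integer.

Answer: -5

Derivation:
det is linear in entry M[0][1]: det = old_det + (v - 5) * C_01
Cofactor C_01 = -1
Want det = 0: -10 + (v - 5) * -1 = 0
  (v - 5) = 10 / -1 = -10
  v = 5 + (-10) = -5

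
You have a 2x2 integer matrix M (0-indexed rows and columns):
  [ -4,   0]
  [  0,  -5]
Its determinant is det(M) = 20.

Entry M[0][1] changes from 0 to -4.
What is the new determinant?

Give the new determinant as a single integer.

det is linear in row 0: changing M[0][1] by delta changes det by delta * cofactor(0,1).
Cofactor C_01 = (-1)^(0+1) * minor(0,1) = 0
Entry delta = -4 - 0 = -4
Det delta = -4 * 0 = 0
New det = 20 + 0 = 20

Answer: 20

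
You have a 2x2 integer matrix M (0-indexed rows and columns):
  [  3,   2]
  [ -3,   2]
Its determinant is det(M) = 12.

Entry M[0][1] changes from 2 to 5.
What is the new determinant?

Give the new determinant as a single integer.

Answer: 21

Derivation:
det is linear in row 0: changing M[0][1] by delta changes det by delta * cofactor(0,1).
Cofactor C_01 = (-1)^(0+1) * minor(0,1) = 3
Entry delta = 5 - 2 = 3
Det delta = 3 * 3 = 9
New det = 12 + 9 = 21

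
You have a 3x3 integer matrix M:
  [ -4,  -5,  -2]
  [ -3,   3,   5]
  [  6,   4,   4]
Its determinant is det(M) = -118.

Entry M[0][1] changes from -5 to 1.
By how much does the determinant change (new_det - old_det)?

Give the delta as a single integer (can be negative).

Answer: 252

Derivation:
Cofactor C_01 = 42
Entry delta = 1 - -5 = 6
Det delta = entry_delta * cofactor = 6 * 42 = 252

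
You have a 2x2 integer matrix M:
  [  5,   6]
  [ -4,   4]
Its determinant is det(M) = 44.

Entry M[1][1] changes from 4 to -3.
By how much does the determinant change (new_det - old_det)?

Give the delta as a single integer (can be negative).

Answer: -35

Derivation:
Cofactor C_11 = 5
Entry delta = -3 - 4 = -7
Det delta = entry_delta * cofactor = -7 * 5 = -35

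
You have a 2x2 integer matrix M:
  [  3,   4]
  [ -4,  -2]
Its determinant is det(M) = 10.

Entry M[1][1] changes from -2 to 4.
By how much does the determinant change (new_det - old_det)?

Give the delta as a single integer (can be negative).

Answer: 18

Derivation:
Cofactor C_11 = 3
Entry delta = 4 - -2 = 6
Det delta = entry_delta * cofactor = 6 * 3 = 18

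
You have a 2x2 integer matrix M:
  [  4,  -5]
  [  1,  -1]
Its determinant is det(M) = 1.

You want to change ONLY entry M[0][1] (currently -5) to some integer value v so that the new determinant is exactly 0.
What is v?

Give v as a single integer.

Answer: -4

Derivation:
det is linear in entry M[0][1]: det = old_det + (v - -5) * C_01
Cofactor C_01 = -1
Want det = 0: 1 + (v - -5) * -1 = 0
  (v - -5) = -1 / -1 = 1
  v = -5 + (1) = -4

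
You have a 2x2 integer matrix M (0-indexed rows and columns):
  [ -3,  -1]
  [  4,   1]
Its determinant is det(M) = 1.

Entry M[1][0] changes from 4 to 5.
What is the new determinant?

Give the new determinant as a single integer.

Answer: 2

Derivation:
det is linear in row 1: changing M[1][0] by delta changes det by delta * cofactor(1,0).
Cofactor C_10 = (-1)^(1+0) * minor(1,0) = 1
Entry delta = 5 - 4 = 1
Det delta = 1 * 1 = 1
New det = 1 + 1 = 2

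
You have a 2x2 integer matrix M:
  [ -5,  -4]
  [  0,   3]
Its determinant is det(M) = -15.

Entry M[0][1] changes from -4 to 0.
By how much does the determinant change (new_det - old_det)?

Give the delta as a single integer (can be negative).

Answer: 0

Derivation:
Cofactor C_01 = 0
Entry delta = 0 - -4 = 4
Det delta = entry_delta * cofactor = 4 * 0 = 0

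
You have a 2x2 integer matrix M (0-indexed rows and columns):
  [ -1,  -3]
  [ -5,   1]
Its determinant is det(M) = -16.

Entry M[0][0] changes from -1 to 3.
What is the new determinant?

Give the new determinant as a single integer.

Answer: -12

Derivation:
det is linear in row 0: changing M[0][0] by delta changes det by delta * cofactor(0,0).
Cofactor C_00 = (-1)^(0+0) * minor(0,0) = 1
Entry delta = 3 - -1 = 4
Det delta = 4 * 1 = 4
New det = -16 + 4 = -12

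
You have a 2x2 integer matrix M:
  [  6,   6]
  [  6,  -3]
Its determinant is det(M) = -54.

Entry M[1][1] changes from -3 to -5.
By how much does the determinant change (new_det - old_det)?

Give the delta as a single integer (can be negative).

Answer: -12

Derivation:
Cofactor C_11 = 6
Entry delta = -5 - -3 = -2
Det delta = entry_delta * cofactor = -2 * 6 = -12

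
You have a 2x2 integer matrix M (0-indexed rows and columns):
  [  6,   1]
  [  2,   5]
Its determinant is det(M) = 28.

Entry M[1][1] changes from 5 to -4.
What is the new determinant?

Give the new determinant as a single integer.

det is linear in row 1: changing M[1][1] by delta changes det by delta * cofactor(1,1).
Cofactor C_11 = (-1)^(1+1) * minor(1,1) = 6
Entry delta = -4 - 5 = -9
Det delta = -9 * 6 = -54
New det = 28 + -54 = -26

Answer: -26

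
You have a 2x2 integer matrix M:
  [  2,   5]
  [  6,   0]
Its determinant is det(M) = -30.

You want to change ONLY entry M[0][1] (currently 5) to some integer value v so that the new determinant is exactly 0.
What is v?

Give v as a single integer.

det is linear in entry M[0][1]: det = old_det + (v - 5) * C_01
Cofactor C_01 = -6
Want det = 0: -30 + (v - 5) * -6 = 0
  (v - 5) = 30 / -6 = -5
  v = 5 + (-5) = 0

Answer: 0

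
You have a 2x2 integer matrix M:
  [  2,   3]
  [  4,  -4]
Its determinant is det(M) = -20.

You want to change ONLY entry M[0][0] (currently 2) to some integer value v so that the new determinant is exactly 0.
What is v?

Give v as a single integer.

det is linear in entry M[0][0]: det = old_det + (v - 2) * C_00
Cofactor C_00 = -4
Want det = 0: -20 + (v - 2) * -4 = 0
  (v - 2) = 20 / -4 = -5
  v = 2 + (-5) = -3

Answer: -3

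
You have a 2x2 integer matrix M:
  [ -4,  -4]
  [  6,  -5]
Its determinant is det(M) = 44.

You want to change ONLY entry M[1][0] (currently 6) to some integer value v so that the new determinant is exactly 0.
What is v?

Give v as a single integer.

det is linear in entry M[1][0]: det = old_det + (v - 6) * C_10
Cofactor C_10 = 4
Want det = 0: 44 + (v - 6) * 4 = 0
  (v - 6) = -44 / 4 = -11
  v = 6 + (-11) = -5

Answer: -5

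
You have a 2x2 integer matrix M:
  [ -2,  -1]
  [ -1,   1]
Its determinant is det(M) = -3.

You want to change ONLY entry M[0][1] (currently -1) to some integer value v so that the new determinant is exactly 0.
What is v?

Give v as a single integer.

det is linear in entry M[0][1]: det = old_det + (v - -1) * C_01
Cofactor C_01 = 1
Want det = 0: -3 + (v - -1) * 1 = 0
  (v - -1) = 3 / 1 = 3
  v = -1 + (3) = 2

Answer: 2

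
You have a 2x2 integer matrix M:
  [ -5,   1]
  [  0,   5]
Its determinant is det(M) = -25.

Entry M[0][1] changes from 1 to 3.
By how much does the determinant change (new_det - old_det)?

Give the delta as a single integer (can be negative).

Answer: 0

Derivation:
Cofactor C_01 = 0
Entry delta = 3 - 1 = 2
Det delta = entry_delta * cofactor = 2 * 0 = 0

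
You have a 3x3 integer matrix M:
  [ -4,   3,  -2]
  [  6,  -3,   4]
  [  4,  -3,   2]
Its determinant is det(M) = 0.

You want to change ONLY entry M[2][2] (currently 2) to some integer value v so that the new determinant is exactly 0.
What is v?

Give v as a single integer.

det is linear in entry M[2][2]: det = old_det + (v - 2) * C_22
Cofactor C_22 = -6
Want det = 0: 0 + (v - 2) * -6 = 0
  (v - 2) = 0 / -6 = 0
  v = 2 + (0) = 2

Answer: 2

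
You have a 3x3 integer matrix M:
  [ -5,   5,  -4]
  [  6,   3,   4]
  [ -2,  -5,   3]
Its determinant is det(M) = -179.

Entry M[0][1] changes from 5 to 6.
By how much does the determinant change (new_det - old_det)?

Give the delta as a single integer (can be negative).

Answer: -26

Derivation:
Cofactor C_01 = -26
Entry delta = 6 - 5 = 1
Det delta = entry_delta * cofactor = 1 * -26 = -26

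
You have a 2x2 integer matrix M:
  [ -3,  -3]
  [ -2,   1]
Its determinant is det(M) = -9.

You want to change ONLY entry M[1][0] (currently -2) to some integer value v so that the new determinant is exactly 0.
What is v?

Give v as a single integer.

Answer: 1

Derivation:
det is linear in entry M[1][0]: det = old_det + (v - -2) * C_10
Cofactor C_10 = 3
Want det = 0: -9 + (v - -2) * 3 = 0
  (v - -2) = 9 / 3 = 3
  v = -2 + (3) = 1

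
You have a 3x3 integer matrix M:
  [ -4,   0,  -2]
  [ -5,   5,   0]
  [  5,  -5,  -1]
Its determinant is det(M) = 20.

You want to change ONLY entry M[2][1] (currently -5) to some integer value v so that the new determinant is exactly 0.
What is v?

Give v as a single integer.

Answer: -7

Derivation:
det is linear in entry M[2][1]: det = old_det + (v - -5) * C_21
Cofactor C_21 = 10
Want det = 0: 20 + (v - -5) * 10 = 0
  (v - -5) = -20 / 10 = -2
  v = -5 + (-2) = -7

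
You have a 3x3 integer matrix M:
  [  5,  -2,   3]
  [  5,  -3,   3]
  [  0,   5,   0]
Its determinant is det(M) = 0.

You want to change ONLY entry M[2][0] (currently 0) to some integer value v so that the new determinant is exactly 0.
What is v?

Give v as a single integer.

Answer: 0

Derivation:
det is linear in entry M[2][0]: det = old_det + (v - 0) * C_20
Cofactor C_20 = 3
Want det = 0: 0 + (v - 0) * 3 = 0
  (v - 0) = 0 / 3 = 0
  v = 0 + (0) = 0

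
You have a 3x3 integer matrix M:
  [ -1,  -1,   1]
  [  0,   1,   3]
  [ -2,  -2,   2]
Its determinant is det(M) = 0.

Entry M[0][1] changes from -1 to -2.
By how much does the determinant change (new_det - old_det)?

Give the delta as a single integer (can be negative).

Cofactor C_01 = -6
Entry delta = -2 - -1 = -1
Det delta = entry_delta * cofactor = -1 * -6 = 6

Answer: 6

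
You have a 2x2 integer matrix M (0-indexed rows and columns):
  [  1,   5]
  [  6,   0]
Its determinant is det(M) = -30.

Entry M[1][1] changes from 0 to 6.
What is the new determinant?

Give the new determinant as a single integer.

Answer: -24

Derivation:
det is linear in row 1: changing M[1][1] by delta changes det by delta * cofactor(1,1).
Cofactor C_11 = (-1)^(1+1) * minor(1,1) = 1
Entry delta = 6 - 0 = 6
Det delta = 6 * 1 = 6
New det = -30 + 6 = -24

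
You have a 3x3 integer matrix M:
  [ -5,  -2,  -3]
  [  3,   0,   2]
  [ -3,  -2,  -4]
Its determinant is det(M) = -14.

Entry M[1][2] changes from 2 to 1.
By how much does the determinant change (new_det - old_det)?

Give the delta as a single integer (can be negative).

Cofactor C_12 = -4
Entry delta = 1 - 2 = -1
Det delta = entry_delta * cofactor = -1 * -4 = 4

Answer: 4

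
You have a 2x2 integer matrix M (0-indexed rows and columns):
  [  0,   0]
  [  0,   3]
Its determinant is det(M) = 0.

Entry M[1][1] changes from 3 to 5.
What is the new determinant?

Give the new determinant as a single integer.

Answer: 0

Derivation:
det is linear in row 1: changing M[1][1] by delta changes det by delta * cofactor(1,1).
Cofactor C_11 = (-1)^(1+1) * minor(1,1) = 0
Entry delta = 5 - 3 = 2
Det delta = 2 * 0 = 0
New det = 0 + 0 = 0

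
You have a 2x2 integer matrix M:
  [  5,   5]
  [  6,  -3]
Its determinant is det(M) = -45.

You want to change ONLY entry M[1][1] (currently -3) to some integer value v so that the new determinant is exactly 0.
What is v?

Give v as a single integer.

det is linear in entry M[1][1]: det = old_det + (v - -3) * C_11
Cofactor C_11 = 5
Want det = 0: -45 + (v - -3) * 5 = 0
  (v - -3) = 45 / 5 = 9
  v = -3 + (9) = 6

Answer: 6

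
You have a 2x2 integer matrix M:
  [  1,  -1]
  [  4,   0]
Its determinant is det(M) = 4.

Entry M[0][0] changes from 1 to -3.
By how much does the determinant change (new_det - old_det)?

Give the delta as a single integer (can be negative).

Answer: 0

Derivation:
Cofactor C_00 = 0
Entry delta = -3 - 1 = -4
Det delta = entry_delta * cofactor = -4 * 0 = 0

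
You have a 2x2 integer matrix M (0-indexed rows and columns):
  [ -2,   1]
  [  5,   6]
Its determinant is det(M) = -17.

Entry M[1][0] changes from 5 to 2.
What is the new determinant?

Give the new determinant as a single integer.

Answer: -14

Derivation:
det is linear in row 1: changing M[1][0] by delta changes det by delta * cofactor(1,0).
Cofactor C_10 = (-1)^(1+0) * minor(1,0) = -1
Entry delta = 2 - 5 = -3
Det delta = -3 * -1 = 3
New det = -17 + 3 = -14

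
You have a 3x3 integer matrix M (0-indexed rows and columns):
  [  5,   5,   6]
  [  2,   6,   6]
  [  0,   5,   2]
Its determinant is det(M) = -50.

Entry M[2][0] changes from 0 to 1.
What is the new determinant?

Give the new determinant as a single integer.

Answer: -56

Derivation:
det is linear in row 2: changing M[2][0] by delta changes det by delta * cofactor(2,0).
Cofactor C_20 = (-1)^(2+0) * minor(2,0) = -6
Entry delta = 1 - 0 = 1
Det delta = 1 * -6 = -6
New det = -50 + -6 = -56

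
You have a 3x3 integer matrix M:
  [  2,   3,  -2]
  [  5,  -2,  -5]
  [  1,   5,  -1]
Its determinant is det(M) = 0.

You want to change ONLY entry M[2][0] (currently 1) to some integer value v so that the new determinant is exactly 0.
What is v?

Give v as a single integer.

det is linear in entry M[2][0]: det = old_det + (v - 1) * C_20
Cofactor C_20 = -19
Want det = 0: 0 + (v - 1) * -19 = 0
  (v - 1) = 0 / -19 = 0
  v = 1 + (0) = 1

Answer: 1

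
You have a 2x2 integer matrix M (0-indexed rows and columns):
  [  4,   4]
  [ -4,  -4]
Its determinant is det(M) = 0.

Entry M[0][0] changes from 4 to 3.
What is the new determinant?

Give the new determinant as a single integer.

det is linear in row 0: changing M[0][0] by delta changes det by delta * cofactor(0,0).
Cofactor C_00 = (-1)^(0+0) * minor(0,0) = -4
Entry delta = 3 - 4 = -1
Det delta = -1 * -4 = 4
New det = 0 + 4 = 4

Answer: 4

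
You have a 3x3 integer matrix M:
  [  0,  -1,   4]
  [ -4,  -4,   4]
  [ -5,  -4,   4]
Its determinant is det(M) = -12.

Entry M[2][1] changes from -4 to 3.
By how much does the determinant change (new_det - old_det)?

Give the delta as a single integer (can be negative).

Cofactor C_21 = -16
Entry delta = 3 - -4 = 7
Det delta = entry_delta * cofactor = 7 * -16 = -112

Answer: -112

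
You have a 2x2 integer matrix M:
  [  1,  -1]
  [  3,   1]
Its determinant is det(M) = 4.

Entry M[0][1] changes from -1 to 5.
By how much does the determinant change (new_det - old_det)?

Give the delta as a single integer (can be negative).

Answer: -18

Derivation:
Cofactor C_01 = -3
Entry delta = 5 - -1 = 6
Det delta = entry_delta * cofactor = 6 * -3 = -18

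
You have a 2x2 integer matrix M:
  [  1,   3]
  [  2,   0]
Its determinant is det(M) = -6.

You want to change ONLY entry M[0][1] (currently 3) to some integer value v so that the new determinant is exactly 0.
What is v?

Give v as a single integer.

Answer: 0

Derivation:
det is linear in entry M[0][1]: det = old_det + (v - 3) * C_01
Cofactor C_01 = -2
Want det = 0: -6 + (v - 3) * -2 = 0
  (v - 3) = 6 / -2 = -3
  v = 3 + (-3) = 0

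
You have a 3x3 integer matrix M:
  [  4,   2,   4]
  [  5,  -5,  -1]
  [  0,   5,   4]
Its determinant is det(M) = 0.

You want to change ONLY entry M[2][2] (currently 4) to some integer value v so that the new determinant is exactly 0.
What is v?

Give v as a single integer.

Answer: 4

Derivation:
det is linear in entry M[2][2]: det = old_det + (v - 4) * C_22
Cofactor C_22 = -30
Want det = 0: 0 + (v - 4) * -30 = 0
  (v - 4) = 0 / -30 = 0
  v = 4 + (0) = 4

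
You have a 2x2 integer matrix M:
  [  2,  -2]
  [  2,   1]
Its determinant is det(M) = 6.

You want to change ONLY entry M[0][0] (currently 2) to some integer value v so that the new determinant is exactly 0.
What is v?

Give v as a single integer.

det is linear in entry M[0][0]: det = old_det + (v - 2) * C_00
Cofactor C_00 = 1
Want det = 0: 6 + (v - 2) * 1 = 0
  (v - 2) = -6 / 1 = -6
  v = 2 + (-6) = -4

Answer: -4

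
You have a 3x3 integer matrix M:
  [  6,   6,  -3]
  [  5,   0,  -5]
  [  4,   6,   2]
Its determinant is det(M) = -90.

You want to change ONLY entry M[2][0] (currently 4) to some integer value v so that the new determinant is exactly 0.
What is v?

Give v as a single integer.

Answer: 1

Derivation:
det is linear in entry M[2][0]: det = old_det + (v - 4) * C_20
Cofactor C_20 = -30
Want det = 0: -90 + (v - 4) * -30 = 0
  (v - 4) = 90 / -30 = -3
  v = 4 + (-3) = 1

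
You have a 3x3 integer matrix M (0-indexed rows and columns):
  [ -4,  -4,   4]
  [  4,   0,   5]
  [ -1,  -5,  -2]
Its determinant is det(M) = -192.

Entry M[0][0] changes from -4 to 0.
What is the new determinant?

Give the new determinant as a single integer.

det is linear in row 0: changing M[0][0] by delta changes det by delta * cofactor(0,0).
Cofactor C_00 = (-1)^(0+0) * minor(0,0) = 25
Entry delta = 0 - -4 = 4
Det delta = 4 * 25 = 100
New det = -192 + 100 = -92

Answer: -92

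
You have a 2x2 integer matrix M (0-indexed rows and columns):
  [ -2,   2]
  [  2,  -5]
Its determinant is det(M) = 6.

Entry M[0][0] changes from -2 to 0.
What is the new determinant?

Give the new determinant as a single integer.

det is linear in row 0: changing M[0][0] by delta changes det by delta * cofactor(0,0).
Cofactor C_00 = (-1)^(0+0) * minor(0,0) = -5
Entry delta = 0 - -2 = 2
Det delta = 2 * -5 = -10
New det = 6 + -10 = -4

Answer: -4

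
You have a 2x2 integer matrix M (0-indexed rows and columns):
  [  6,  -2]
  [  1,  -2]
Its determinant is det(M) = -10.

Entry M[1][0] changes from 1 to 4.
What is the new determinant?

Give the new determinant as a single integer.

Answer: -4

Derivation:
det is linear in row 1: changing M[1][0] by delta changes det by delta * cofactor(1,0).
Cofactor C_10 = (-1)^(1+0) * minor(1,0) = 2
Entry delta = 4 - 1 = 3
Det delta = 3 * 2 = 6
New det = -10 + 6 = -4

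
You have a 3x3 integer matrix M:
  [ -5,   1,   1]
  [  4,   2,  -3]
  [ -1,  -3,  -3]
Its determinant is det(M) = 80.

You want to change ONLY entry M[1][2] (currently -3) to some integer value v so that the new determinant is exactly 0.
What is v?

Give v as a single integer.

Answer: 2

Derivation:
det is linear in entry M[1][2]: det = old_det + (v - -3) * C_12
Cofactor C_12 = -16
Want det = 0: 80 + (v - -3) * -16 = 0
  (v - -3) = -80 / -16 = 5
  v = -3 + (5) = 2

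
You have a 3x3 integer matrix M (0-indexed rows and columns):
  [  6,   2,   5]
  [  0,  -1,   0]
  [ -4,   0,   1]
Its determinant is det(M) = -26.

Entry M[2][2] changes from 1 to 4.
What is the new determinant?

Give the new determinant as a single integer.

Answer: -44

Derivation:
det is linear in row 2: changing M[2][2] by delta changes det by delta * cofactor(2,2).
Cofactor C_22 = (-1)^(2+2) * minor(2,2) = -6
Entry delta = 4 - 1 = 3
Det delta = 3 * -6 = -18
New det = -26 + -18 = -44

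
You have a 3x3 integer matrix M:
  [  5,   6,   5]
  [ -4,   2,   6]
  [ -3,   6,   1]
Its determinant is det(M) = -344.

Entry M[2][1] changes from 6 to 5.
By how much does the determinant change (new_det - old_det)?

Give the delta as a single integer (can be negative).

Cofactor C_21 = -50
Entry delta = 5 - 6 = -1
Det delta = entry_delta * cofactor = -1 * -50 = 50

Answer: 50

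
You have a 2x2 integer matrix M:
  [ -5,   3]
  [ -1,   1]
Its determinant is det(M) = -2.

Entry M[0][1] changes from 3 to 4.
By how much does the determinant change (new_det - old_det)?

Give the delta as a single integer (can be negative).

Cofactor C_01 = 1
Entry delta = 4 - 3 = 1
Det delta = entry_delta * cofactor = 1 * 1 = 1

Answer: 1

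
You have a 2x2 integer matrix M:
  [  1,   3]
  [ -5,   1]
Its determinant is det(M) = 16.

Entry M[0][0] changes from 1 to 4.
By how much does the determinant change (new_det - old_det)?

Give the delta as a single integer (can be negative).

Answer: 3

Derivation:
Cofactor C_00 = 1
Entry delta = 4 - 1 = 3
Det delta = entry_delta * cofactor = 3 * 1 = 3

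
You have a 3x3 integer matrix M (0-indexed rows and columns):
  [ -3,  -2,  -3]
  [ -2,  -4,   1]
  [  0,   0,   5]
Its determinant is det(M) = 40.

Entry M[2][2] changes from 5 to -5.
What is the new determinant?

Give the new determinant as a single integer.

Answer: -40

Derivation:
det is linear in row 2: changing M[2][2] by delta changes det by delta * cofactor(2,2).
Cofactor C_22 = (-1)^(2+2) * minor(2,2) = 8
Entry delta = -5 - 5 = -10
Det delta = -10 * 8 = -80
New det = 40 + -80 = -40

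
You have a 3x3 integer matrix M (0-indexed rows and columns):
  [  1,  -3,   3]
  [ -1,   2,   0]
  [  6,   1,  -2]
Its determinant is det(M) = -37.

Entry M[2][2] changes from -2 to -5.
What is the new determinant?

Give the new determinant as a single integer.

det is linear in row 2: changing M[2][2] by delta changes det by delta * cofactor(2,2).
Cofactor C_22 = (-1)^(2+2) * minor(2,2) = -1
Entry delta = -5 - -2 = -3
Det delta = -3 * -1 = 3
New det = -37 + 3 = -34

Answer: -34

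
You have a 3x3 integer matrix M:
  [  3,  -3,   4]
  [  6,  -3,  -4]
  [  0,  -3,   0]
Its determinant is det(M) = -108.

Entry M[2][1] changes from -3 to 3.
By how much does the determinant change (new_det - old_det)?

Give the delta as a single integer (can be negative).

Answer: 216

Derivation:
Cofactor C_21 = 36
Entry delta = 3 - -3 = 6
Det delta = entry_delta * cofactor = 6 * 36 = 216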